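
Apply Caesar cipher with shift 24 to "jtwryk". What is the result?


Caesar cipher: shift "jtwryk" by 24
  'j' (pos 9) + 24 = pos 7 = 'h'
  't' (pos 19) + 24 = pos 17 = 'r'
  'w' (pos 22) + 24 = pos 20 = 'u'
  'r' (pos 17) + 24 = pos 15 = 'p'
  'y' (pos 24) + 24 = pos 22 = 'w'
  'k' (pos 10) + 24 = pos 8 = 'i'
Result: hrupwi

hrupwi


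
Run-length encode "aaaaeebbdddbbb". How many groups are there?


Input: aaaaeebbdddbbb
Scanning for consecutive runs:
  Group 1: 'a' x 4 (positions 0-3)
  Group 2: 'e' x 2 (positions 4-5)
  Group 3: 'b' x 2 (positions 6-7)
  Group 4: 'd' x 3 (positions 8-10)
  Group 5: 'b' x 3 (positions 11-13)
Total groups: 5

5


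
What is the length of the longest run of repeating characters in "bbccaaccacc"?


Input: "bbccaaccacc"
Scanning for longest run:
  Position 1 ('b'): continues run of 'b', length=2
  Position 2 ('c'): new char, reset run to 1
  Position 3 ('c'): continues run of 'c', length=2
  Position 4 ('a'): new char, reset run to 1
  Position 5 ('a'): continues run of 'a', length=2
  Position 6 ('c'): new char, reset run to 1
  Position 7 ('c'): continues run of 'c', length=2
  Position 8 ('a'): new char, reset run to 1
  Position 9 ('c'): new char, reset run to 1
  Position 10 ('c'): continues run of 'c', length=2
Longest run: 'b' with length 2

2


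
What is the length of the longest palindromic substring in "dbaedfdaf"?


Input: "dbaedfdaf"
Checking substrings for palindromes:
  [4:7] "dfd" (len 3) => palindrome
Longest palindromic substring: "dfd" with length 3

3


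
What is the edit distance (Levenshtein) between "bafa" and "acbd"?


Computing edit distance: "bafa" -> "acbd"
DP table:
           a    c    b    d
      0    1    2    3    4
  b   1    1    2    2    3
  a   2    1    2    3    3
  f   3    2    2    3    4
  a   4    3    3    3    4
Edit distance = dp[4][4] = 4

4


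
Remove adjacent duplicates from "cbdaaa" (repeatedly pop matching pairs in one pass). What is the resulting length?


Input: cbdaaa
Stack-based adjacent duplicate removal:
  Read 'c': push. Stack: c
  Read 'b': push. Stack: cb
  Read 'd': push. Stack: cbd
  Read 'a': push. Stack: cbda
  Read 'a': matches stack top 'a' => pop. Stack: cbd
  Read 'a': push. Stack: cbda
Final stack: "cbda" (length 4)

4


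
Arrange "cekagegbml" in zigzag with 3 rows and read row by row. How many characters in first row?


Zigzag "cekagegbml" into 3 rows:
Placing characters:
  'c' => row 0
  'e' => row 1
  'k' => row 2
  'a' => row 1
  'g' => row 0
  'e' => row 1
  'g' => row 2
  'b' => row 1
  'm' => row 0
  'l' => row 1
Rows:
  Row 0: "cgm"
  Row 1: "eaebl"
  Row 2: "kg"
First row length: 3

3


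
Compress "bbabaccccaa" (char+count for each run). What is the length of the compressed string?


Input: bbabaccccaa
Runs:
  'b' x 2 => "b2"
  'a' x 1 => "a1"
  'b' x 1 => "b1"
  'a' x 1 => "a1"
  'c' x 4 => "c4"
  'a' x 2 => "a2"
Compressed: "b2a1b1a1c4a2"
Compressed length: 12

12


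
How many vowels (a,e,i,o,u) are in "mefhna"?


Input: mefhna
Checking each character:
  'm' at position 0: consonant
  'e' at position 1: vowel (running total: 1)
  'f' at position 2: consonant
  'h' at position 3: consonant
  'n' at position 4: consonant
  'a' at position 5: vowel (running total: 2)
Total vowels: 2

2


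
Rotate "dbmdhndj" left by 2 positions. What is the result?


Input: "dbmdhndj", rotate left by 2
First 2 characters: "db"
Remaining characters: "mdhndj"
Concatenate remaining + first: "mdhndj" + "db" = "mdhndjdb"

mdhndjdb


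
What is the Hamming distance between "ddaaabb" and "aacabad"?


Comparing "ddaaabb" and "aacabad" position by position:
  Position 0: 'd' vs 'a' => differ
  Position 1: 'd' vs 'a' => differ
  Position 2: 'a' vs 'c' => differ
  Position 3: 'a' vs 'a' => same
  Position 4: 'a' vs 'b' => differ
  Position 5: 'b' vs 'a' => differ
  Position 6: 'b' vs 'd' => differ
Total differences (Hamming distance): 6

6


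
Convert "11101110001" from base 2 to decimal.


Input: "11101110001" in base 2
Positional expansion:
  Digit '1' (value 1) x 2^10 = 1024
  Digit '1' (value 1) x 2^9 = 512
  Digit '1' (value 1) x 2^8 = 256
  Digit '0' (value 0) x 2^7 = 0
  Digit '1' (value 1) x 2^6 = 64
  Digit '1' (value 1) x 2^5 = 32
  Digit '1' (value 1) x 2^4 = 16
  Digit '0' (value 0) x 2^3 = 0
  Digit '0' (value 0) x 2^2 = 0
  Digit '0' (value 0) x 2^1 = 0
  Digit '1' (value 1) x 2^0 = 1
Sum = 1905

1905


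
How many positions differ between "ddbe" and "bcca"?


Comparing "ddbe" and "bcca" position by position:
  Position 0: 'd' vs 'b' => DIFFER
  Position 1: 'd' vs 'c' => DIFFER
  Position 2: 'b' vs 'c' => DIFFER
  Position 3: 'e' vs 'a' => DIFFER
Positions that differ: 4

4


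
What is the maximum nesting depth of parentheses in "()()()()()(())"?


Input: "()()()()()(())"
Tracking depth:
  Position 0 '(': depth becomes 1
  Position 1 ')': depth becomes 0
  Position 2 '(': depth becomes 1
  Position 3 ')': depth becomes 0
  Position 4 '(': depth becomes 1
  Position 5 ')': depth becomes 0
  Position 6 '(': depth becomes 1
  Position 7 ')': depth becomes 0
  Position 8 '(': depth becomes 1
  Position 9 ')': depth becomes 0
  Position 10 '(': depth becomes 1
  Position 11 '(': depth becomes 2
  Position 12 ')': depth becomes 1
  Position 13 ')': depth becomes 0
Maximum depth reached: 2

2


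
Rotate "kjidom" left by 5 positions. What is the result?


Input: "kjidom", rotate left by 5
First 5 characters: "kjido"
Remaining characters: "m"
Concatenate remaining + first: "m" + "kjido" = "mkjido"

mkjido


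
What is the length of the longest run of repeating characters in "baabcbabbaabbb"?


Input: "baabcbabbaabbb"
Scanning for longest run:
  Position 1 ('a'): new char, reset run to 1
  Position 2 ('a'): continues run of 'a', length=2
  Position 3 ('b'): new char, reset run to 1
  Position 4 ('c'): new char, reset run to 1
  Position 5 ('b'): new char, reset run to 1
  Position 6 ('a'): new char, reset run to 1
  Position 7 ('b'): new char, reset run to 1
  Position 8 ('b'): continues run of 'b', length=2
  Position 9 ('a'): new char, reset run to 1
  Position 10 ('a'): continues run of 'a', length=2
  Position 11 ('b'): new char, reset run to 1
  Position 12 ('b'): continues run of 'b', length=2
  Position 13 ('b'): continues run of 'b', length=3
Longest run: 'b' with length 3

3


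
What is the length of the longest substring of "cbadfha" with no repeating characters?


Input: "cbadfha"
Sliding window (track last position of each char):
  Position 0 ('c'): window [0,0] length 1 -- new best
  Position 1 ('b'): window [0,1] length 2 -- new best
  Position 2 ('a'): window [0,2] length 3 -- new best
  Position 3 ('d'): window [0,3] length 4 -- new best
  Position 4 ('f'): window [0,4] length 5 -- new best
  Position 5 ('h'): window [0,5] length 6 -- new best
  Position 6 ('a'): repeat (last at 2), move window start to 3
  Position 6 ('a'): window [3,6] length 4
Longest substring with no repeats: "cbadfh" with length 6

6


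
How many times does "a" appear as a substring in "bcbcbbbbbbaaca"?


Searching for "a" in "bcbcbbbbbbaaca"
Scanning each position:
  Position 0: "b" => no
  Position 1: "c" => no
  Position 2: "b" => no
  Position 3: "c" => no
  Position 4: "b" => no
  Position 5: "b" => no
  Position 6: "b" => no
  Position 7: "b" => no
  Position 8: "b" => no
  Position 9: "b" => no
  Position 10: "a" => MATCH
  Position 11: "a" => MATCH
  Position 12: "c" => no
  Position 13: "a" => MATCH
Total occurrences: 3

3


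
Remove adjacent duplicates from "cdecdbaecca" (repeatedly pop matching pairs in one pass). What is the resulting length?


Input: cdecdbaecca
Stack-based adjacent duplicate removal:
  Read 'c': push. Stack: c
  Read 'd': push. Stack: cd
  Read 'e': push. Stack: cde
  Read 'c': push. Stack: cdec
  Read 'd': push. Stack: cdecd
  Read 'b': push. Stack: cdecdb
  Read 'a': push. Stack: cdecdba
  Read 'e': push. Stack: cdecdbae
  Read 'c': push. Stack: cdecdbaec
  Read 'c': matches stack top 'c' => pop. Stack: cdecdbae
  Read 'a': push. Stack: cdecdbaea
Final stack: "cdecdbaea" (length 9)

9


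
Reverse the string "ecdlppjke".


Input: ecdlppjke
Reading characters right to left:
  Position 8: 'e'
  Position 7: 'k'
  Position 6: 'j'
  Position 5: 'p'
  Position 4: 'p'
  Position 3: 'l'
  Position 2: 'd'
  Position 1: 'c'
  Position 0: 'e'
Reversed: ekjppldce

ekjppldce


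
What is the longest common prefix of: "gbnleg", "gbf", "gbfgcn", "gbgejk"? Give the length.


Words: gbnleg, gbf, gbfgcn, gbgejk
  Position 0: all 'g' => match
  Position 1: all 'b' => match
  Position 2: ('n', 'f', 'f', 'g') => mismatch, stop
LCP = "gb" (length 2)

2


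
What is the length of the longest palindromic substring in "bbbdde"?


Input: "bbbdde"
Checking substrings for palindromes:
  [0:3] "bbb" (len 3) => palindrome
  [0:2] "bb" (len 2) => palindrome
  [1:3] "bb" (len 2) => palindrome
  [3:5] "dd" (len 2) => palindrome
Longest palindromic substring: "bbb" with length 3

3


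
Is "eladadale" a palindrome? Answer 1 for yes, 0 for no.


Input: eladadale
Reversed: eladadale
  Compare pos 0 ('e') with pos 8 ('e'): match
  Compare pos 1 ('l') with pos 7 ('l'): match
  Compare pos 2 ('a') with pos 6 ('a'): match
  Compare pos 3 ('d') with pos 5 ('d'): match
Result: palindrome

1


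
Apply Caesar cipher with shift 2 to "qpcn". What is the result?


Caesar cipher: shift "qpcn" by 2
  'q' (pos 16) + 2 = pos 18 = 's'
  'p' (pos 15) + 2 = pos 17 = 'r'
  'c' (pos 2) + 2 = pos 4 = 'e'
  'n' (pos 13) + 2 = pos 15 = 'p'
Result: srep

srep


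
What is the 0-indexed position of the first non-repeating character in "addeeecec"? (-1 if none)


Input: addeeecec
Character frequencies:
  'a': 1
  'c': 2
  'd': 2
  'e': 4
Scanning left to right for freq == 1:
  Position 0 ('a'): unique! => answer = 0

0


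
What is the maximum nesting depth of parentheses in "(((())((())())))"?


Input: "(((())((())())))"
Tracking depth:
  Position 0 '(': depth becomes 1
  Position 1 '(': depth becomes 2
  Position 2 '(': depth becomes 3
  Position 3 '(': depth becomes 4
  Position 4 ')': depth becomes 3
  Position 5 ')': depth becomes 2
  Position 6 '(': depth becomes 3
  Position 7 '(': depth becomes 4
  Position 8 '(': depth becomes 5
  Position 9 ')': depth becomes 4
  Position 10 ')': depth becomes 3
  Position 11 '(': depth becomes 4
  Position 12 ')': depth becomes 3
  Position 13 ')': depth becomes 2
  Position 14 ')': depth becomes 1
  Position 15 ')': depth becomes 0
Maximum depth reached: 5

5


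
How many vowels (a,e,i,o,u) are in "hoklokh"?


Input: hoklokh
Checking each character:
  'h' at position 0: consonant
  'o' at position 1: vowel (running total: 1)
  'k' at position 2: consonant
  'l' at position 3: consonant
  'o' at position 4: vowel (running total: 2)
  'k' at position 5: consonant
  'h' at position 6: consonant
Total vowels: 2

2


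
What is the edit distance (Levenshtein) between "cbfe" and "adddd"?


Computing edit distance: "cbfe" -> "adddd"
DP table:
           a    d    d    d    d
      0    1    2    3    4    5
  c   1    1    2    3    4    5
  b   2    2    2    3    4    5
  f   3    3    3    3    4    5
  e   4    4    4    4    4    5
Edit distance = dp[4][5] = 5

5


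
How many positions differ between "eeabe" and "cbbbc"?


Comparing "eeabe" and "cbbbc" position by position:
  Position 0: 'e' vs 'c' => DIFFER
  Position 1: 'e' vs 'b' => DIFFER
  Position 2: 'a' vs 'b' => DIFFER
  Position 3: 'b' vs 'b' => same
  Position 4: 'e' vs 'c' => DIFFER
Positions that differ: 4

4


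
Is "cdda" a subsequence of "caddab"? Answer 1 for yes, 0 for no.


Check if "cdda" is a subsequence of "caddab"
Greedy scan:
  Position 0 ('c'): matches sub[0] = 'c'
  Position 1 ('a'): no match needed
  Position 2 ('d'): matches sub[1] = 'd'
  Position 3 ('d'): matches sub[2] = 'd'
  Position 4 ('a'): matches sub[3] = 'a'
  Position 5 ('b'): no match needed
All 4 characters matched => is a subsequence

1


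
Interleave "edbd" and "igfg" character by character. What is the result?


Interleaving "edbd" and "igfg":
  Position 0: 'e' from first, 'i' from second => "ei"
  Position 1: 'd' from first, 'g' from second => "dg"
  Position 2: 'b' from first, 'f' from second => "bf"
  Position 3: 'd' from first, 'g' from second => "dg"
Result: eidgbfdg

eidgbfdg


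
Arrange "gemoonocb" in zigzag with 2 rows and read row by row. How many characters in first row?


Zigzag "gemoonocb" into 2 rows:
Placing characters:
  'g' => row 0
  'e' => row 1
  'm' => row 0
  'o' => row 1
  'o' => row 0
  'n' => row 1
  'o' => row 0
  'c' => row 1
  'b' => row 0
Rows:
  Row 0: "gmoob"
  Row 1: "eonc"
First row length: 5

5


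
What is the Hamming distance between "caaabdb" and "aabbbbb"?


Comparing "caaabdb" and "aabbbbb" position by position:
  Position 0: 'c' vs 'a' => differ
  Position 1: 'a' vs 'a' => same
  Position 2: 'a' vs 'b' => differ
  Position 3: 'a' vs 'b' => differ
  Position 4: 'b' vs 'b' => same
  Position 5: 'd' vs 'b' => differ
  Position 6: 'b' vs 'b' => same
Total differences (Hamming distance): 4

4


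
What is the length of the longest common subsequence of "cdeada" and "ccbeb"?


LCS of "cdeada" and "ccbeb"
DP table:
           c    c    b    e    b
      0    0    0    0    0    0
  c   0    1    1    1    1    1
  d   0    1    1    1    1    1
  e   0    1    1    1    2    2
  a   0    1    1    1    2    2
  d   0    1    1    1    2    2
  a   0    1    1    1    2    2
LCS length = dp[6][5] = 2

2


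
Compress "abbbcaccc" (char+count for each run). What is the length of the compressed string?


Input: abbbcaccc
Runs:
  'a' x 1 => "a1"
  'b' x 3 => "b3"
  'c' x 1 => "c1"
  'a' x 1 => "a1"
  'c' x 3 => "c3"
Compressed: "a1b3c1a1c3"
Compressed length: 10

10


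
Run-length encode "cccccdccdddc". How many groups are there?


Input: cccccdccdddc
Scanning for consecutive runs:
  Group 1: 'c' x 5 (positions 0-4)
  Group 2: 'd' x 1 (positions 5-5)
  Group 3: 'c' x 2 (positions 6-7)
  Group 4: 'd' x 3 (positions 8-10)
  Group 5: 'c' x 1 (positions 11-11)
Total groups: 5

5


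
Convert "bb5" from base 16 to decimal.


Input: "bb5" in base 16
Positional expansion:
  Digit 'b' (value 11) x 16^2 = 2816
  Digit 'b' (value 11) x 16^1 = 176
  Digit '5' (value 5) x 16^0 = 5
Sum = 2997

2997


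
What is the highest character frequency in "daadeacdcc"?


Input: daadeacdcc
Character counts:
  'a': 3
  'c': 3
  'd': 3
  'e': 1
Maximum frequency: 3

3


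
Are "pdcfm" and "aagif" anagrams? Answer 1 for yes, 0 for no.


Strings: "pdcfm", "aagif"
Sorted first:  cdfmp
Sorted second: aafgi
Differ at position 0: 'c' vs 'a' => not anagrams

0


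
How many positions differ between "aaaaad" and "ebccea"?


Comparing "aaaaad" and "ebccea" position by position:
  Position 0: 'a' vs 'e' => DIFFER
  Position 1: 'a' vs 'b' => DIFFER
  Position 2: 'a' vs 'c' => DIFFER
  Position 3: 'a' vs 'c' => DIFFER
  Position 4: 'a' vs 'e' => DIFFER
  Position 5: 'd' vs 'a' => DIFFER
Positions that differ: 6

6


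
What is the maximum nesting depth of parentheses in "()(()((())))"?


Input: "()(()((())))"
Tracking depth:
  Position 0 '(': depth becomes 1
  Position 1 ')': depth becomes 0
  Position 2 '(': depth becomes 1
  Position 3 '(': depth becomes 2
  Position 4 ')': depth becomes 1
  Position 5 '(': depth becomes 2
  Position 6 '(': depth becomes 3
  Position 7 '(': depth becomes 4
  Position 8 ')': depth becomes 3
  Position 9 ')': depth becomes 2
  Position 10 ')': depth becomes 1
  Position 11 ')': depth becomes 0
Maximum depth reached: 4

4


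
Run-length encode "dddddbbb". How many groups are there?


Input: dddddbbb
Scanning for consecutive runs:
  Group 1: 'd' x 5 (positions 0-4)
  Group 2: 'b' x 3 (positions 5-7)
Total groups: 2

2


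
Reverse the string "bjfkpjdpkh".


Input: bjfkpjdpkh
Reading characters right to left:
  Position 9: 'h'
  Position 8: 'k'
  Position 7: 'p'
  Position 6: 'd'
  Position 5: 'j'
  Position 4: 'p'
  Position 3: 'k'
  Position 2: 'f'
  Position 1: 'j'
  Position 0: 'b'
Reversed: hkpdjpkfjb

hkpdjpkfjb


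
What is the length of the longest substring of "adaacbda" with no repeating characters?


Input: "adaacbda"
Sliding window (track last position of each char):
  Position 0 ('a'): window [0,0] length 1 -- new best
  Position 1 ('d'): window [0,1] length 2 -- new best
  Position 2 ('a'): repeat (last at 0), move window start to 1
  Position 2 ('a'): window [1,2] length 2
  Position 3 ('a'): repeat (last at 2), move window start to 3
  Position 3 ('a'): window [3,3] length 1
  Position 4 ('c'): window [3,4] length 2
  Position 5 ('b'): window [3,5] length 3 -- new best
  Position 6 ('d'): window [3,6] length 4 -- new best
  Position 7 ('a'): repeat (last at 3), move window start to 4
  Position 7 ('a'): window [4,7] length 4
Longest substring with no repeats: "acbd" with length 4

4


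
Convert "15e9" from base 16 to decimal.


Input: "15e9" in base 16
Positional expansion:
  Digit '1' (value 1) x 16^3 = 4096
  Digit '5' (value 5) x 16^2 = 1280
  Digit 'e' (value 14) x 16^1 = 224
  Digit '9' (value 9) x 16^0 = 9
Sum = 5609

5609


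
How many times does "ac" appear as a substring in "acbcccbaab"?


Searching for "ac" in "acbcccbaab"
Scanning each position:
  Position 0: "ac" => MATCH
  Position 1: "cb" => no
  Position 2: "bc" => no
  Position 3: "cc" => no
  Position 4: "cc" => no
  Position 5: "cb" => no
  Position 6: "ba" => no
  Position 7: "aa" => no
  Position 8: "ab" => no
Total occurrences: 1

1


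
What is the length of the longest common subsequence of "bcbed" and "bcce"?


LCS of "bcbed" and "bcce"
DP table:
           b    c    c    e
      0    0    0    0    0
  b   0    1    1    1    1
  c   0    1    2    2    2
  b   0    1    2    2    2
  e   0    1    2    2    3
  d   0    1    2    2    3
LCS length = dp[5][4] = 3

3


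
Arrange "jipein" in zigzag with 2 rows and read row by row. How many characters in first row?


Zigzag "jipein" into 2 rows:
Placing characters:
  'j' => row 0
  'i' => row 1
  'p' => row 0
  'e' => row 1
  'i' => row 0
  'n' => row 1
Rows:
  Row 0: "jpi"
  Row 1: "ien"
First row length: 3

3


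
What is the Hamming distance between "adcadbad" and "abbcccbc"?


Comparing "adcadbad" and "abbcccbc" position by position:
  Position 0: 'a' vs 'a' => same
  Position 1: 'd' vs 'b' => differ
  Position 2: 'c' vs 'b' => differ
  Position 3: 'a' vs 'c' => differ
  Position 4: 'd' vs 'c' => differ
  Position 5: 'b' vs 'c' => differ
  Position 6: 'a' vs 'b' => differ
  Position 7: 'd' vs 'c' => differ
Total differences (Hamming distance): 7

7


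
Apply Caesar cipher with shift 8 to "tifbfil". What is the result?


Caesar cipher: shift "tifbfil" by 8
  't' (pos 19) + 8 = pos 1 = 'b'
  'i' (pos 8) + 8 = pos 16 = 'q'
  'f' (pos 5) + 8 = pos 13 = 'n'
  'b' (pos 1) + 8 = pos 9 = 'j'
  'f' (pos 5) + 8 = pos 13 = 'n'
  'i' (pos 8) + 8 = pos 16 = 'q'
  'l' (pos 11) + 8 = pos 19 = 't'
Result: bqnjnqt

bqnjnqt


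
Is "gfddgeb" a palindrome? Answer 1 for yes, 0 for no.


Input: gfddgeb
Reversed: begddfg
  Compare pos 0 ('g') with pos 6 ('b'): MISMATCH
  Compare pos 1 ('f') with pos 5 ('e'): MISMATCH
  Compare pos 2 ('d') with pos 4 ('g'): MISMATCH
Result: not a palindrome

0


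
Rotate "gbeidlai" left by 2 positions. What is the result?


Input: "gbeidlai", rotate left by 2
First 2 characters: "gb"
Remaining characters: "eidlai"
Concatenate remaining + first: "eidlai" + "gb" = "eidlaigb"

eidlaigb


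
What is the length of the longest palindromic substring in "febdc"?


Input: "febdc"
Checking substrings for palindromes:
  No multi-char palindromic substrings found
Longest palindromic substring: "f" with length 1

1


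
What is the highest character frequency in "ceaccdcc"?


Input: ceaccdcc
Character counts:
  'a': 1
  'c': 5
  'd': 1
  'e': 1
Maximum frequency: 5

5


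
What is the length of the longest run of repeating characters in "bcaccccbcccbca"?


Input: "bcaccccbcccbca"
Scanning for longest run:
  Position 1 ('c'): new char, reset run to 1
  Position 2 ('a'): new char, reset run to 1
  Position 3 ('c'): new char, reset run to 1
  Position 4 ('c'): continues run of 'c', length=2
  Position 5 ('c'): continues run of 'c', length=3
  Position 6 ('c'): continues run of 'c', length=4
  Position 7 ('b'): new char, reset run to 1
  Position 8 ('c'): new char, reset run to 1
  Position 9 ('c'): continues run of 'c', length=2
  Position 10 ('c'): continues run of 'c', length=3
  Position 11 ('b'): new char, reset run to 1
  Position 12 ('c'): new char, reset run to 1
  Position 13 ('a'): new char, reset run to 1
Longest run: 'c' with length 4

4


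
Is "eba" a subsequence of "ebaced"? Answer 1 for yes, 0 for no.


Check if "eba" is a subsequence of "ebaced"
Greedy scan:
  Position 0 ('e'): matches sub[0] = 'e'
  Position 1 ('b'): matches sub[1] = 'b'
  Position 2 ('a'): matches sub[2] = 'a'
  Position 3 ('c'): no match needed
  Position 4 ('e'): no match needed
  Position 5 ('d'): no match needed
All 3 characters matched => is a subsequence

1


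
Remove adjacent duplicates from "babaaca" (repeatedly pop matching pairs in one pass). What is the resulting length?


Input: babaaca
Stack-based adjacent duplicate removal:
  Read 'b': push. Stack: b
  Read 'a': push. Stack: ba
  Read 'b': push. Stack: bab
  Read 'a': push. Stack: baba
  Read 'a': matches stack top 'a' => pop. Stack: bab
  Read 'c': push. Stack: babc
  Read 'a': push. Stack: babca
Final stack: "babca" (length 5)

5


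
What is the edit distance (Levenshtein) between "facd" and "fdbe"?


Computing edit distance: "facd" -> "fdbe"
DP table:
           f    d    b    e
      0    1    2    3    4
  f   1    0    1    2    3
  a   2    1    1    2    3
  c   3    2    2    2    3
  d   4    3    2    3    3
Edit distance = dp[4][4] = 3

3


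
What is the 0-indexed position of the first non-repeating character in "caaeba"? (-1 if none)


Input: caaeba
Character frequencies:
  'a': 3
  'b': 1
  'c': 1
  'e': 1
Scanning left to right for freq == 1:
  Position 0 ('c'): unique! => answer = 0

0


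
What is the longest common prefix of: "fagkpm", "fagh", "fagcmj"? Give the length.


Words: fagkpm, fagh, fagcmj
  Position 0: all 'f' => match
  Position 1: all 'a' => match
  Position 2: all 'g' => match
  Position 3: ('k', 'h', 'c') => mismatch, stop
LCP = "fag" (length 3)

3


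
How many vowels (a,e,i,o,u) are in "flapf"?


Input: flapf
Checking each character:
  'f' at position 0: consonant
  'l' at position 1: consonant
  'a' at position 2: vowel (running total: 1)
  'p' at position 3: consonant
  'f' at position 4: consonant
Total vowels: 1

1


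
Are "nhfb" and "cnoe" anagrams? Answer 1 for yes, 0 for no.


Strings: "nhfb", "cnoe"
Sorted first:  bfhn
Sorted second: ceno
Differ at position 0: 'b' vs 'c' => not anagrams

0


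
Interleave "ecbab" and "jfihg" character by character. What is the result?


Interleaving "ecbab" and "jfihg":
  Position 0: 'e' from first, 'j' from second => "ej"
  Position 1: 'c' from first, 'f' from second => "cf"
  Position 2: 'b' from first, 'i' from second => "bi"
  Position 3: 'a' from first, 'h' from second => "ah"
  Position 4: 'b' from first, 'g' from second => "bg"
Result: ejcfbiahbg

ejcfbiahbg


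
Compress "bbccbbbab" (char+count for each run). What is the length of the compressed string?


Input: bbccbbbab
Runs:
  'b' x 2 => "b2"
  'c' x 2 => "c2"
  'b' x 3 => "b3"
  'a' x 1 => "a1"
  'b' x 1 => "b1"
Compressed: "b2c2b3a1b1"
Compressed length: 10

10


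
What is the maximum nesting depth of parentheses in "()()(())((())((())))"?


Input: "()()(())((())((())))"
Tracking depth:
  Position 0 '(': depth becomes 1
  Position 1 ')': depth becomes 0
  Position 2 '(': depth becomes 1
  Position 3 ')': depth becomes 0
  Position 4 '(': depth becomes 1
  Position 5 '(': depth becomes 2
  Position 6 ')': depth becomes 1
  Position 7 ')': depth becomes 0
  Position 8 '(': depth becomes 1
  Position 9 '(': depth becomes 2
  Position 10 '(': depth becomes 3
  Position 11 ')': depth becomes 2
  Position 12 ')': depth becomes 1
  Position 13 '(': depth becomes 2
  Position 14 '(': depth becomes 3
  Position 15 '(': depth becomes 4
  Position 16 ')': depth becomes 3
  Position 17 ')': depth becomes 2
  Position 18 ')': depth becomes 1
  Position 19 ')': depth becomes 0
Maximum depth reached: 4

4


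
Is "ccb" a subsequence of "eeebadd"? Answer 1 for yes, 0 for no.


Check if "ccb" is a subsequence of "eeebadd"
Greedy scan:
  Position 0 ('e'): no match needed
  Position 1 ('e'): no match needed
  Position 2 ('e'): no match needed
  Position 3 ('b'): no match needed
  Position 4 ('a'): no match needed
  Position 5 ('d'): no match needed
  Position 6 ('d'): no match needed
Only matched 0/3 characters => not a subsequence

0


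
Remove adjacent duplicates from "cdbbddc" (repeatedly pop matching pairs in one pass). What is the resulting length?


Input: cdbbddc
Stack-based adjacent duplicate removal:
  Read 'c': push. Stack: c
  Read 'd': push. Stack: cd
  Read 'b': push. Stack: cdb
  Read 'b': matches stack top 'b' => pop. Stack: cd
  Read 'd': matches stack top 'd' => pop. Stack: c
  Read 'd': push. Stack: cd
  Read 'c': push. Stack: cdc
Final stack: "cdc" (length 3)

3


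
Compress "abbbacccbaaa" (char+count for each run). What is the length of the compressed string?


Input: abbbacccbaaa
Runs:
  'a' x 1 => "a1"
  'b' x 3 => "b3"
  'a' x 1 => "a1"
  'c' x 3 => "c3"
  'b' x 1 => "b1"
  'a' x 3 => "a3"
Compressed: "a1b3a1c3b1a3"
Compressed length: 12

12


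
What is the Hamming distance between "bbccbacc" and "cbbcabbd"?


Comparing "bbccbacc" and "cbbcabbd" position by position:
  Position 0: 'b' vs 'c' => differ
  Position 1: 'b' vs 'b' => same
  Position 2: 'c' vs 'b' => differ
  Position 3: 'c' vs 'c' => same
  Position 4: 'b' vs 'a' => differ
  Position 5: 'a' vs 'b' => differ
  Position 6: 'c' vs 'b' => differ
  Position 7: 'c' vs 'd' => differ
Total differences (Hamming distance): 6

6


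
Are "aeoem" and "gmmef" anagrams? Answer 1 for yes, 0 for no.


Strings: "aeoem", "gmmef"
Sorted first:  aeemo
Sorted second: efgmm
Differ at position 0: 'a' vs 'e' => not anagrams

0


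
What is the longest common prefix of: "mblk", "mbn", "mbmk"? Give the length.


Words: mblk, mbn, mbmk
  Position 0: all 'm' => match
  Position 1: all 'b' => match
  Position 2: ('l', 'n', 'm') => mismatch, stop
LCP = "mb" (length 2)

2


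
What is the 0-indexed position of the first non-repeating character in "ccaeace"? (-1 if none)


Input: ccaeace
Character frequencies:
  'a': 2
  'c': 3
  'e': 2
Scanning left to right for freq == 1:
  Position 0 ('c'): freq=3, skip
  Position 1 ('c'): freq=3, skip
  Position 2 ('a'): freq=2, skip
  Position 3 ('e'): freq=2, skip
  Position 4 ('a'): freq=2, skip
  Position 5 ('c'): freq=3, skip
  Position 6 ('e'): freq=2, skip
  No unique character found => answer = -1

-1


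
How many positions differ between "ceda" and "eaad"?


Comparing "ceda" and "eaad" position by position:
  Position 0: 'c' vs 'e' => DIFFER
  Position 1: 'e' vs 'a' => DIFFER
  Position 2: 'd' vs 'a' => DIFFER
  Position 3: 'a' vs 'd' => DIFFER
Positions that differ: 4

4


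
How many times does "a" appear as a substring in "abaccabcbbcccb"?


Searching for "a" in "abaccabcbbcccb"
Scanning each position:
  Position 0: "a" => MATCH
  Position 1: "b" => no
  Position 2: "a" => MATCH
  Position 3: "c" => no
  Position 4: "c" => no
  Position 5: "a" => MATCH
  Position 6: "b" => no
  Position 7: "c" => no
  Position 8: "b" => no
  Position 9: "b" => no
  Position 10: "c" => no
  Position 11: "c" => no
  Position 12: "c" => no
  Position 13: "b" => no
Total occurrences: 3

3


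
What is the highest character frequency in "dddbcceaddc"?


Input: dddbcceaddc
Character counts:
  'a': 1
  'b': 1
  'c': 3
  'd': 5
  'e': 1
Maximum frequency: 5

5


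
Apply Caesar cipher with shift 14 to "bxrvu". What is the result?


Caesar cipher: shift "bxrvu" by 14
  'b' (pos 1) + 14 = pos 15 = 'p'
  'x' (pos 23) + 14 = pos 11 = 'l'
  'r' (pos 17) + 14 = pos 5 = 'f'
  'v' (pos 21) + 14 = pos 9 = 'j'
  'u' (pos 20) + 14 = pos 8 = 'i'
Result: plfji

plfji


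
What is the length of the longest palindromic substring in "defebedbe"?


Input: "defebedbe"
Checking substrings for palindromes:
  [1:4] "efe" (len 3) => palindrome
  [3:6] "ebe" (len 3) => palindrome
Longest palindromic substring: "efe" with length 3

3


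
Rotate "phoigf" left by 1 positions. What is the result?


Input: "phoigf", rotate left by 1
First 1 characters: "p"
Remaining characters: "hoigf"
Concatenate remaining + first: "hoigf" + "p" = "hoigfp"

hoigfp


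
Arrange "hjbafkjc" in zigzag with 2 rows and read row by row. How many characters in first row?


Zigzag "hjbafkjc" into 2 rows:
Placing characters:
  'h' => row 0
  'j' => row 1
  'b' => row 0
  'a' => row 1
  'f' => row 0
  'k' => row 1
  'j' => row 0
  'c' => row 1
Rows:
  Row 0: "hbfj"
  Row 1: "jakc"
First row length: 4

4


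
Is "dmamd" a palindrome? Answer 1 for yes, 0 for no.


Input: dmamd
Reversed: dmamd
  Compare pos 0 ('d') with pos 4 ('d'): match
  Compare pos 1 ('m') with pos 3 ('m'): match
Result: palindrome

1


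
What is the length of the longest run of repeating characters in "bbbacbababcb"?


Input: "bbbacbababcb"
Scanning for longest run:
  Position 1 ('b'): continues run of 'b', length=2
  Position 2 ('b'): continues run of 'b', length=3
  Position 3 ('a'): new char, reset run to 1
  Position 4 ('c'): new char, reset run to 1
  Position 5 ('b'): new char, reset run to 1
  Position 6 ('a'): new char, reset run to 1
  Position 7 ('b'): new char, reset run to 1
  Position 8 ('a'): new char, reset run to 1
  Position 9 ('b'): new char, reset run to 1
  Position 10 ('c'): new char, reset run to 1
  Position 11 ('b'): new char, reset run to 1
Longest run: 'b' with length 3

3


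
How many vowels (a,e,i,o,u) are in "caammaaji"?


Input: caammaaji
Checking each character:
  'c' at position 0: consonant
  'a' at position 1: vowel (running total: 1)
  'a' at position 2: vowel (running total: 2)
  'm' at position 3: consonant
  'm' at position 4: consonant
  'a' at position 5: vowel (running total: 3)
  'a' at position 6: vowel (running total: 4)
  'j' at position 7: consonant
  'i' at position 8: vowel (running total: 5)
Total vowels: 5

5


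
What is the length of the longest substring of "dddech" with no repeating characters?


Input: "dddech"
Sliding window (track last position of each char):
  Position 0 ('d'): window [0,0] length 1 -- new best
  Position 1 ('d'): repeat (last at 0), move window start to 1
  Position 1 ('d'): window [1,1] length 1
  Position 2 ('d'): repeat (last at 1), move window start to 2
  Position 2 ('d'): window [2,2] length 1
  Position 3 ('e'): window [2,3] length 2 -- new best
  Position 4 ('c'): window [2,4] length 3 -- new best
  Position 5 ('h'): window [2,5] length 4 -- new best
Longest substring with no repeats: "dech" with length 4

4


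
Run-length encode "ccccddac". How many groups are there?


Input: ccccddac
Scanning for consecutive runs:
  Group 1: 'c' x 4 (positions 0-3)
  Group 2: 'd' x 2 (positions 4-5)
  Group 3: 'a' x 1 (positions 6-6)
  Group 4: 'c' x 1 (positions 7-7)
Total groups: 4

4


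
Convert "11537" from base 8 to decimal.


Input: "11537" in base 8
Positional expansion:
  Digit '1' (value 1) x 8^4 = 4096
  Digit '1' (value 1) x 8^3 = 512
  Digit '5' (value 5) x 8^2 = 320
  Digit '3' (value 3) x 8^1 = 24
  Digit '7' (value 7) x 8^0 = 7
Sum = 4959

4959


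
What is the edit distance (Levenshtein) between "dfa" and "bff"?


Computing edit distance: "dfa" -> "bff"
DP table:
           b    f    f
      0    1    2    3
  d   1    1    2    3
  f   2    2    1    2
  a   3    3    2    2
Edit distance = dp[3][3] = 2

2


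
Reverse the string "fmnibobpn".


Input: fmnibobpn
Reading characters right to left:
  Position 8: 'n'
  Position 7: 'p'
  Position 6: 'b'
  Position 5: 'o'
  Position 4: 'b'
  Position 3: 'i'
  Position 2: 'n'
  Position 1: 'm'
  Position 0: 'f'
Reversed: npbobinmf

npbobinmf


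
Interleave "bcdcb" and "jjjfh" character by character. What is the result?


Interleaving "bcdcb" and "jjjfh":
  Position 0: 'b' from first, 'j' from second => "bj"
  Position 1: 'c' from first, 'j' from second => "cj"
  Position 2: 'd' from first, 'j' from second => "dj"
  Position 3: 'c' from first, 'f' from second => "cf"
  Position 4: 'b' from first, 'h' from second => "bh"
Result: bjcjdjcfbh

bjcjdjcfbh


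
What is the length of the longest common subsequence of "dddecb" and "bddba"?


LCS of "dddecb" and "bddba"
DP table:
           b    d    d    b    a
      0    0    0    0    0    0
  d   0    0    1    1    1    1
  d   0    0    1    2    2    2
  d   0    0    1    2    2    2
  e   0    0    1    2    2    2
  c   0    0    1    2    2    2
  b   0    1    1    2    3    3
LCS length = dp[6][5] = 3

3


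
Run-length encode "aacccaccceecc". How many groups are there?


Input: aacccaccceecc
Scanning for consecutive runs:
  Group 1: 'a' x 2 (positions 0-1)
  Group 2: 'c' x 3 (positions 2-4)
  Group 3: 'a' x 1 (positions 5-5)
  Group 4: 'c' x 3 (positions 6-8)
  Group 5: 'e' x 2 (positions 9-10)
  Group 6: 'c' x 2 (positions 11-12)
Total groups: 6

6


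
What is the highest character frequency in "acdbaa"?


Input: acdbaa
Character counts:
  'a': 3
  'b': 1
  'c': 1
  'd': 1
Maximum frequency: 3

3


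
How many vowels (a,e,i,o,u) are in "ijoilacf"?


Input: ijoilacf
Checking each character:
  'i' at position 0: vowel (running total: 1)
  'j' at position 1: consonant
  'o' at position 2: vowel (running total: 2)
  'i' at position 3: vowel (running total: 3)
  'l' at position 4: consonant
  'a' at position 5: vowel (running total: 4)
  'c' at position 6: consonant
  'f' at position 7: consonant
Total vowels: 4

4


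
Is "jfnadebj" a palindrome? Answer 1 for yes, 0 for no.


Input: jfnadebj
Reversed: jbedanfj
  Compare pos 0 ('j') with pos 7 ('j'): match
  Compare pos 1 ('f') with pos 6 ('b'): MISMATCH
  Compare pos 2 ('n') with pos 5 ('e'): MISMATCH
  Compare pos 3 ('a') with pos 4 ('d'): MISMATCH
Result: not a palindrome

0


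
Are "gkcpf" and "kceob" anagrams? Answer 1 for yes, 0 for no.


Strings: "gkcpf", "kceob"
Sorted first:  cfgkp
Sorted second: bceko
Differ at position 0: 'c' vs 'b' => not anagrams

0


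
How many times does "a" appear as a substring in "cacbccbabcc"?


Searching for "a" in "cacbccbabcc"
Scanning each position:
  Position 0: "c" => no
  Position 1: "a" => MATCH
  Position 2: "c" => no
  Position 3: "b" => no
  Position 4: "c" => no
  Position 5: "c" => no
  Position 6: "b" => no
  Position 7: "a" => MATCH
  Position 8: "b" => no
  Position 9: "c" => no
  Position 10: "c" => no
Total occurrences: 2

2


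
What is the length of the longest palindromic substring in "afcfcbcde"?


Input: "afcfcbcde"
Checking substrings for palindromes:
  [1:4] "fcf" (len 3) => palindrome
  [2:5] "cfc" (len 3) => palindrome
  [4:7] "cbc" (len 3) => palindrome
Longest palindromic substring: "fcf" with length 3

3


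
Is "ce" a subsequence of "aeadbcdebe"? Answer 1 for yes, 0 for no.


Check if "ce" is a subsequence of "aeadbcdebe"
Greedy scan:
  Position 0 ('a'): no match needed
  Position 1 ('e'): no match needed
  Position 2 ('a'): no match needed
  Position 3 ('d'): no match needed
  Position 4 ('b'): no match needed
  Position 5 ('c'): matches sub[0] = 'c'
  Position 6 ('d'): no match needed
  Position 7 ('e'): matches sub[1] = 'e'
  Position 8 ('b'): no match needed
  Position 9 ('e'): no match needed
All 2 characters matched => is a subsequence

1


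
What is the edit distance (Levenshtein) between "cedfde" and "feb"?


Computing edit distance: "cedfde" -> "feb"
DP table:
           f    e    b
      0    1    2    3
  c   1    1    2    3
  e   2    2    1    2
  d   3    3    2    2
  f   4    3    3    3
  d   5    4    4    4
  e   6    5    4    5
Edit distance = dp[6][3] = 5

5


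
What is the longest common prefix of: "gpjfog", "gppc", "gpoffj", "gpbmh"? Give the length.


Words: gpjfog, gppc, gpoffj, gpbmh
  Position 0: all 'g' => match
  Position 1: all 'p' => match
  Position 2: ('j', 'p', 'o', 'b') => mismatch, stop
LCP = "gp" (length 2)

2


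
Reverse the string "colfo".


Input: colfo
Reading characters right to left:
  Position 4: 'o'
  Position 3: 'f'
  Position 2: 'l'
  Position 1: 'o'
  Position 0: 'c'
Reversed: ofloc

ofloc


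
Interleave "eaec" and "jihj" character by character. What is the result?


Interleaving "eaec" and "jihj":
  Position 0: 'e' from first, 'j' from second => "ej"
  Position 1: 'a' from first, 'i' from second => "ai"
  Position 2: 'e' from first, 'h' from second => "eh"
  Position 3: 'c' from first, 'j' from second => "cj"
Result: ejaiehcj

ejaiehcj


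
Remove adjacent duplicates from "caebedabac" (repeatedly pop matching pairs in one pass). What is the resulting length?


Input: caebedabac
Stack-based adjacent duplicate removal:
  Read 'c': push. Stack: c
  Read 'a': push. Stack: ca
  Read 'e': push. Stack: cae
  Read 'b': push. Stack: caeb
  Read 'e': push. Stack: caebe
  Read 'd': push. Stack: caebed
  Read 'a': push. Stack: caebeda
  Read 'b': push. Stack: caebedab
  Read 'a': push. Stack: caebedaba
  Read 'c': push. Stack: caebedabac
Final stack: "caebedabac" (length 10)

10


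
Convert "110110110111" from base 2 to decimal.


Input: "110110110111" in base 2
Positional expansion:
  Digit '1' (value 1) x 2^11 = 2048
  Digit '1' (value 1) x 2^10 = 1024
  Digit '0' (value 0) x 2^9 = 0
  Digit '1' (value 1) x 2^8 = 256
  Digit '1' (value 1) x 2^7 = 128
  Digit '0' (value 0) x 2^6 = 0
  Digit '1' (value 1) x 2^5 = 32
  Digit '1' (value 1) x 2^4 = 16
  Digit '0' (value 0) x 2^3 = 0
  Digit '1' (value 1) x 2^2 = 4
  Digit '1' (value 1) x 2^1 = 2
  Digit '1' (value 1) x 2^0 = 1
Sum = 3511

3511


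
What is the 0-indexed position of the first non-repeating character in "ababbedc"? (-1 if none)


Input: ababbedc
Character frequencies:
  'a': 2
  'b': 3
  'c': 1
  'd': 1
  'e': 1
Scanning left to right for freq == 1:
  Position 0 ('a'): freq=2, skip
  Position 1 ('b'): freq=3, skip
  Position 2 ('a'): freq=2, skip
  Position 3 ('b'): freq=3, skip
  Position 4 ('b'): freq=3, skip
  Position 5 ('e'): unique! => answer = 5

5


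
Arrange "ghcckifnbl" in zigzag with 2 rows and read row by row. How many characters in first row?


Zigzag "ghcckifnbl" into 2 rows:
Placing characters:
  'g' => row 0
  'h' => row 1
  'c' => row 0
  'c' => row 1
  'k' => row 0
  'i' => row 1
  'f' => row 0
  'n' => row 1
  'b' => row 0
  'l' => row 1
Rows:
  Row 0: "gckfb"
  Row 1: "hcinl"
First row length: 5

5


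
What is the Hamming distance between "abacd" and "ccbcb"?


Comparing "abacd" and "ccbcb" position by position:
  Position 0: 'a' vs 'c' => differ
  Position 1: 'b' vs 'c' => differ
  Position 2: 'a' vs 'b' => differ
  Position 3: 'c' vs 'c' => same
  Position 4: 'd' vs 'b' => differ
Total differences (Hamming distance): 4

4


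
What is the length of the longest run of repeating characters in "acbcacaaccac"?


Input: "acbcacaaccac"
Scanning for longest run:
  Position 1 ('c'): new char, reset run to 1
  Position 2 ('b'): new char, reset run to 1
  Position 3 ('c'): new char, reset run to 1
  Position 4 ('a'): new char, reset run to 1
  Position 5 ('c'): new char, reset run to 1
  Position 6 ('a'): new char, reset run to 1
  Position 7 ('a'): continues run of 'a', length=2
  Position 8 ('c'): new char, reset run to 1
  Position 9 ('c'): continues run of 'c', length=2
  Position 10 ('a'): new char, reset run to 1
  Position 11 ('c'): new char, reset run to 1
Longest run: 'a' with length 2

2
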